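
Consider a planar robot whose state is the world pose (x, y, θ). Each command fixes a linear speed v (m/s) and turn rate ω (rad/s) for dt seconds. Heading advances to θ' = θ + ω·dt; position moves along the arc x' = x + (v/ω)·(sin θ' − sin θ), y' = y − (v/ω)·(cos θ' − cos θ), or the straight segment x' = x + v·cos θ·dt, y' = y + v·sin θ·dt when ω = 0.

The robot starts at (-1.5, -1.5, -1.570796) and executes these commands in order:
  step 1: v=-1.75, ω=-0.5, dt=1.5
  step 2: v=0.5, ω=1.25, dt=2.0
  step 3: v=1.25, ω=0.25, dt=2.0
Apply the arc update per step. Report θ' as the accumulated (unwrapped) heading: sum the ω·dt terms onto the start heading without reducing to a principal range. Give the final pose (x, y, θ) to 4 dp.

(2.0527, 1.2491, 0.6792)

step 1: θ'=-2.3208 (R=3.5000) → pose (-0.5609, 0.8857, -2.3208)
step 2: θ'=0.1792 (R=0.4000) → pose (-0.1969, 0.2195, 0.1792)
step 3: θ'=0.6792 (R=5.0000) → pose (2.0527, 1.2491, 0.6792)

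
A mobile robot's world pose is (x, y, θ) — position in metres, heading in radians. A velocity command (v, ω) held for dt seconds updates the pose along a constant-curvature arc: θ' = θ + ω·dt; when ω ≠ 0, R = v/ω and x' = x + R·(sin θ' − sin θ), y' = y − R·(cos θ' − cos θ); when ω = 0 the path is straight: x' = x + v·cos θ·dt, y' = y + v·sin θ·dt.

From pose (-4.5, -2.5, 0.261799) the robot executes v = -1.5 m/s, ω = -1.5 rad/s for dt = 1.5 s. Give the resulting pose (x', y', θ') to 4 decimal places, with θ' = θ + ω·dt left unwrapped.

(-5.6730, -1.1287, -1.9882)

θ' = 0.2618 + -1.5·1.5 = -1.9882
R = v/ω = -1.5/-1.5 = 1.0000
x' = -4.5 + 1.0000·(sin -1.9882 − sin 0.2618) = -5.6730
y' = -2.5 − 1.0000·(cos -1.9882 − cos 0.2618) = -1.1287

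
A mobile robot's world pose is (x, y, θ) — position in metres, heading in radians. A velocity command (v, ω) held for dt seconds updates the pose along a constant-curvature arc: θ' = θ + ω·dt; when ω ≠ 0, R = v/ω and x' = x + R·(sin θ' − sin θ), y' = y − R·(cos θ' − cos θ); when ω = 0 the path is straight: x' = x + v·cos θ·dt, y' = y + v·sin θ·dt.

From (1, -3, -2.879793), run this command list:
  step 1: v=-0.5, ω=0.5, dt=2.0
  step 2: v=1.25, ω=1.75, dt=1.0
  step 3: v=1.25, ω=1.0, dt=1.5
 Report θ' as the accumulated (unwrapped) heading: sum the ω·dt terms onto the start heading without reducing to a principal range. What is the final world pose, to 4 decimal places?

(3.6685, -2.2732, 1.3702)

step 1: θ'=-1.8798 (R=-1.0000) → pose (1.6938, -2.3382, -1.8798)
step 2: θ'=-0.1298 (R=0.7143) → pose (2.2818, -3.2637, -0.1298)
step 3: θ'=1.3702 (R=1.2500) → pose (3.6685, -2.2732, 1.3702)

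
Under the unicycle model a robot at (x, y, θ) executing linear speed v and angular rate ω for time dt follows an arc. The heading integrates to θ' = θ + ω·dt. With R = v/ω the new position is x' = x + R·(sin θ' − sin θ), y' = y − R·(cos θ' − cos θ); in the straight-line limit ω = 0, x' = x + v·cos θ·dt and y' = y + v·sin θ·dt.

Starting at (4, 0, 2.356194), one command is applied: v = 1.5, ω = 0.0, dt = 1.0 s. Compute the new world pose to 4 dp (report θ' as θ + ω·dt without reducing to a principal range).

(2.9393, 1.0607, 2.3562)

θ' = 2.3562 + 0.0·1.0 = 2.3562
ω = 0 → straight: x' = 4 + 1.5·cos(2.3562)·1.0 = 2.9393
y' = 0 + 1.5·sin(2.3562)·1.0 = 1.0607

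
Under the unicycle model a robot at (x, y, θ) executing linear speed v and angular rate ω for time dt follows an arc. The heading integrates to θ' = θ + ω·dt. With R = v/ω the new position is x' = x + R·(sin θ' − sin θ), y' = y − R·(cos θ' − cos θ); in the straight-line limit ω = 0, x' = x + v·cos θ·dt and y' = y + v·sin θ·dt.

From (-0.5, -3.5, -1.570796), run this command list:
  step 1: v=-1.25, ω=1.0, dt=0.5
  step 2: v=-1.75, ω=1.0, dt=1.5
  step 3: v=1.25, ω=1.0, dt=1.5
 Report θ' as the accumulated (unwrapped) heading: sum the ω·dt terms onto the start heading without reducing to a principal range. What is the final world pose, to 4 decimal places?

step 1: θ'=-1.0708 (R=-1.2500) → pose (-0.6530, -2.9007, -1.0708)
step 2: θ'=0.4292 (R=-1.7500) → pose (-2.9170, -2.1484, 0.4292)
step 3: θ'=1.9292 (R=1.2500) → pose (-2.2667, -0.5733, 1.9292)

(-2.2667, -0.5733, 1.9292)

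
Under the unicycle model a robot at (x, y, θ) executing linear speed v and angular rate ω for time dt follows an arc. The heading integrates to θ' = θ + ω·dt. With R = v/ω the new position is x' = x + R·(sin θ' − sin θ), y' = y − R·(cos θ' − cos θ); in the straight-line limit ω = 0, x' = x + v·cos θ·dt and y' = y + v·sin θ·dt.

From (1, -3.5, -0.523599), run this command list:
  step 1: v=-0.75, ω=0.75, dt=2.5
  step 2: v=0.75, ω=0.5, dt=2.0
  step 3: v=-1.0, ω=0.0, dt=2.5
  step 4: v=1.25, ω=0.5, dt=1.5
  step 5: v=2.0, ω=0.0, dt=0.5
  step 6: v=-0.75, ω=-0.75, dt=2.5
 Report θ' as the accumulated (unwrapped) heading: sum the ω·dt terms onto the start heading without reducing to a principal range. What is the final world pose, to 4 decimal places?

(-0.8889, -5.1005, 1.2264)

step 1: θ'=1.3514 (R=-1.0000) → pose (-0.4760, -4.1484, 1.3514)
step 2: θ'=2.3514 (R=1.5000) → pose (-0.8743, -2.7664, 2.3514)
step 3: θ'=2.3514 (straight) → pose (0.8849, -4.5426, 2.3514)
step 4: θ'=3.1014 (R=2.5000) → pose (-0.7908, -3.8039, 3.1014)
step 5: θ'=3.1014 (straight) → pose (-1.7900, -3.7637, 3.1014)
step 6: θ'=1.2264 (R=1.0000) → pose (-0.8889, -5.1005, 1.2264)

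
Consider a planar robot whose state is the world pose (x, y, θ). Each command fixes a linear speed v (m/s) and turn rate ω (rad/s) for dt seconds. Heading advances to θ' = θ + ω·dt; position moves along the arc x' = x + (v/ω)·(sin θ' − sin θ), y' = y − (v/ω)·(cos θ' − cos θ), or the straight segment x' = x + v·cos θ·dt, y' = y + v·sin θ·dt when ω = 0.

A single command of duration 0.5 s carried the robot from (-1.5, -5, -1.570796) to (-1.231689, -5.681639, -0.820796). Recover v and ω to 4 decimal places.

Δθ = -0.820796 − -1.570796 = 0.750000
ω = Δθ/dt = 0.750000/0.5 = 1.5000
R = −Δy/(cos θ' − cos θ) = 1.0000
v = R·ω = 1.0000·1.5000 = 1.5000

v = 1.5000, ω = 1.5000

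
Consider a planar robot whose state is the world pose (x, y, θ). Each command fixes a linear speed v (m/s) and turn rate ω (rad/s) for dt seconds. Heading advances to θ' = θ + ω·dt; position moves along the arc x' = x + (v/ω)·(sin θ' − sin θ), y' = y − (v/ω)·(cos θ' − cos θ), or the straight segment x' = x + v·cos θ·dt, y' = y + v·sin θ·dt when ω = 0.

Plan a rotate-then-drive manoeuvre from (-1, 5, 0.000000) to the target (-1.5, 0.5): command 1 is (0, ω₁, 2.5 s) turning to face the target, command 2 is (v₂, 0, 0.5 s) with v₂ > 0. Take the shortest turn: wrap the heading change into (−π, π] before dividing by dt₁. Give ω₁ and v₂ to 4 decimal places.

heading to target = atan2(0.5−5, -1.5−-1) = -1.6815
Δθ = wrap(-1.6815 − 0.0000) = -1.6815; ω₁ = Δθ/dt₁ = -0.6726
distance = √((-1.5−-1)² + (0.5−5)²) = 4.5277; v₂ = distance/dt₂ = 9.0554

ω₁ = -0.6726, v₂ = 9.0554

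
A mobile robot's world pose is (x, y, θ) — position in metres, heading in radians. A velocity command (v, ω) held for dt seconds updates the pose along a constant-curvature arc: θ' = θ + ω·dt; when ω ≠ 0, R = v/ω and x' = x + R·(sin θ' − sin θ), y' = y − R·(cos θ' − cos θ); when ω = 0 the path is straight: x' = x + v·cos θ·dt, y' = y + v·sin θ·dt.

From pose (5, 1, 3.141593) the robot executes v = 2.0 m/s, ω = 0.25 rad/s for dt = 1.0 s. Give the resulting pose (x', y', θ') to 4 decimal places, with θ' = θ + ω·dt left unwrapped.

(3.0208, 0.7513, 3.3916)

θ' = 3.1416 + 0.25·1.0 = 3.3916
R = v/ω = 2.0/0.25 = 8.0000
x' = 5 + 8.0000·(sin 3.3916 − sin 3.1416) = 3.0208
y' = 1 − 8.0000·(cos 3.3916 − cos 3.1416) = 0.7513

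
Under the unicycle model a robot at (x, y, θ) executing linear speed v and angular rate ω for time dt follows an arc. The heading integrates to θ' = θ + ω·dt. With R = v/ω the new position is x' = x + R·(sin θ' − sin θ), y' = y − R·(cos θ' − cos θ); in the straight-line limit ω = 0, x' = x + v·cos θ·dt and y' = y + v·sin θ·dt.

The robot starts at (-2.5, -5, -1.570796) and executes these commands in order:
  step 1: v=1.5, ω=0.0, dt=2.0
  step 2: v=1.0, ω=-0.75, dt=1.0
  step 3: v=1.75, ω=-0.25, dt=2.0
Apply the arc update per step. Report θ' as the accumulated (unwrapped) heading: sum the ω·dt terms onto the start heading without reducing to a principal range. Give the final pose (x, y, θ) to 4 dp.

(-5.7723, -10.7803, -2.8208)

step 1: θ'=-1.5708 (straight) → pose (-2.5000, -8.0000, -1.5708)
step 2: θ'=-2.3208 (R=-1.3333) → pose (-2.8577, -8.9089, -2.3208)
step 3: θ'=-2.8208 (R=-7.0000) → pose (-5.7723, -10.7803, -2.8208)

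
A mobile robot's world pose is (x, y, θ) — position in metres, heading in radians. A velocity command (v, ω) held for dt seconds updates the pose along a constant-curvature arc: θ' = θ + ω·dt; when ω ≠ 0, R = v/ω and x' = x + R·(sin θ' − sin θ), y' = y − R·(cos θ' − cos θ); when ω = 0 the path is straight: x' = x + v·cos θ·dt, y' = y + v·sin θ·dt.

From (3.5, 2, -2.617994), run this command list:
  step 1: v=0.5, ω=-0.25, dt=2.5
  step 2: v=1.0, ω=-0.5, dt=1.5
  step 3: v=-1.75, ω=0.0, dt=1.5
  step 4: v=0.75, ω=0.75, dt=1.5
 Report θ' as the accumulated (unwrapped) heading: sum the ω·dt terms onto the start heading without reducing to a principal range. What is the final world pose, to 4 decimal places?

step 1: θ'=-3.2430 (R=-2.0000) → pose (2.2975, 1.7423, -3.2430)
step 2: θ'=-3.9930 (R=-2.0000) → pose (0.9956, 2.4142, -3.9930)
step 3: θ'=-3.9930 (straight) → pose (2.7253, 0.4397, -3.9930)
step 4: θ'=-2.8680 (R=1.0000) → pose (1.7029, 0.7435, -2.8680)

(1.7029, 0.7435, -2.8680)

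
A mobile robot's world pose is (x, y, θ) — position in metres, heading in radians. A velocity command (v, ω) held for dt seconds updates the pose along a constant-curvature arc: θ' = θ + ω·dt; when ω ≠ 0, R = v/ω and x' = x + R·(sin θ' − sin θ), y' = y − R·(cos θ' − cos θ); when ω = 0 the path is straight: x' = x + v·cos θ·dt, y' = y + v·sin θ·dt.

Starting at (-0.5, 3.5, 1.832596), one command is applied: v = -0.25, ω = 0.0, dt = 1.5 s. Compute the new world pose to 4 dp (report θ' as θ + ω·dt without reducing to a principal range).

(-0.4029, 3.1378, 1.8326)

θ' = 1.8326 + 0.0·1.5 = 1.8326
ω = 0 → straight: x' = -0.5 + -0.25·cos(1.8326)·1.5 = -0.4029
y' = 3.5 + -0.25·sin(1.8326)·1.5 = 3.1378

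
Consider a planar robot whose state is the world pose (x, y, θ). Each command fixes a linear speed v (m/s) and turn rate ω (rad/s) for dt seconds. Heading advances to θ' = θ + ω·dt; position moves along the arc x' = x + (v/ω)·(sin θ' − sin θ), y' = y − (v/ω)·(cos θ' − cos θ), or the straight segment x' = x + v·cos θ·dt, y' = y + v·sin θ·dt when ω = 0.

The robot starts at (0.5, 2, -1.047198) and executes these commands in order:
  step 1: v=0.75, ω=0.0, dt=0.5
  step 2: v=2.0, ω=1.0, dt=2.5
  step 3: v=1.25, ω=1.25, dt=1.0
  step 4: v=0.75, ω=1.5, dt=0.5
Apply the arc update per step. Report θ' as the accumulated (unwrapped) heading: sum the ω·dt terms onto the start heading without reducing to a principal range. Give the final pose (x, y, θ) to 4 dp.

step 1: θ'=-1.0472 (straight) → pose (0.6875, 1.6752, -1.0472)
step 2: θ'=1.4528 (R=2.0000) → pose (4.4056, 2.4398, 1.4528)
step 3: θ'=2.7028 (R=1.0000) → pose (3.8374, 3.4628, 2.7028)
step 4: θ'=3.4528 (R=0.5000) → pose (3.4719, 3.4861, 3.4528)

(3.4719, 3.4861, 3.4528)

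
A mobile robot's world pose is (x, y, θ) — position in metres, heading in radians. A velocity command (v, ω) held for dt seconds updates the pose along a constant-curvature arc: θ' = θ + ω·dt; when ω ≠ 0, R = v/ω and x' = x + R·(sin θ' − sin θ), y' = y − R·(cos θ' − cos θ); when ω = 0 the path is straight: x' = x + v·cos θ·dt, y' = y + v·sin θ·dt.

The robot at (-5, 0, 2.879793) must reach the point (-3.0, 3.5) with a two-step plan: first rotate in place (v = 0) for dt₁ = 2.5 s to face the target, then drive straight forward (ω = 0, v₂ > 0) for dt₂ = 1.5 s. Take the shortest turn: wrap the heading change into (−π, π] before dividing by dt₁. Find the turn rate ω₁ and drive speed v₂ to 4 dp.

ω₁ = -0.7313, v₂ = 2.6874

heading to target = atan2(3.5−0, -3−-5) = 1.0517
Δθ = wrap(1.0517 − 2.8798) = -1.8281; ω₁ = Δθ/dt₁ = -0.7313
distance = √((-3−-5)² + (3.5−0)²) = 4.0311; v₂ = distance/dt₂ = 2.6874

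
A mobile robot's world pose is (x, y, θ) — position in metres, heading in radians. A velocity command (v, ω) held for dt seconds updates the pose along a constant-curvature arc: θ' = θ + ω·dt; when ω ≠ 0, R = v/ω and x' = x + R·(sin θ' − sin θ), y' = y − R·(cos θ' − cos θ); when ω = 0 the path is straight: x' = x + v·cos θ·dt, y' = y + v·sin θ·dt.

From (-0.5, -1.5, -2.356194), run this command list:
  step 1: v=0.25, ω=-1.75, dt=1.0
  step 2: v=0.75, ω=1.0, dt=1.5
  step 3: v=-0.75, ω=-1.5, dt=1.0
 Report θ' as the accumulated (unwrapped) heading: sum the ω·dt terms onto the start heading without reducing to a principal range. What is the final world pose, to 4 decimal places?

step 1: θ'=-4.1062 (R=-0.1429) → pose (-0.7184, -1.4804, -4.1062)
step 2: θ'=-2.6062 (R=0.7500) → pose (-1.7174, -1.2626, -2.6062)
step 3: θ'=-4.1062 (R=0.5000) → pose (-1.0514, -1.4078, -4.1062)

(-1.0514, -1.4078, -4.1062)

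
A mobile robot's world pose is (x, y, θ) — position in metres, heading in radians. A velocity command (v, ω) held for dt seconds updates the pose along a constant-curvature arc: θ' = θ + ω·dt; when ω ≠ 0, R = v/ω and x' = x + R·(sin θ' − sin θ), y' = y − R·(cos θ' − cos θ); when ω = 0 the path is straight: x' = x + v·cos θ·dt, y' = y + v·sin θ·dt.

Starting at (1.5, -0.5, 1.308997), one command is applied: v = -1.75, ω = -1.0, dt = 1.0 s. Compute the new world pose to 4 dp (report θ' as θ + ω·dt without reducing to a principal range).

θ' = 1.3090 + -1.0·1.0 = 0.3090
R = v/ω = -1.75/-1.0 = 1.7500
x' = 1.5 + 1.7500·(sin 0.3090 − sin 1.3090) = 0.3418
y' = -0.5 − 1.7500·(cos 0.3090 − cos 1.3090) = -1.7142

(0.3418, -1.7142, 0.3090)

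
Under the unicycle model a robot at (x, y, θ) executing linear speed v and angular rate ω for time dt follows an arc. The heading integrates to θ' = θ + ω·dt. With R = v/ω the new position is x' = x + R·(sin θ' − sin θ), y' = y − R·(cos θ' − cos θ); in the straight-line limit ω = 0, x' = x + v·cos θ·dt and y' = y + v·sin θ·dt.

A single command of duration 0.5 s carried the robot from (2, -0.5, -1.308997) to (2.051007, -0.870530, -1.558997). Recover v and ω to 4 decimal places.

Δθ = -1.558997 − -1.308997 = -0.250000
ω = Δθ/dt = -0.250000/0.5 = -0.5000
R = −Δy/(cos θ' − cos θ) = -1.5000
v = R·ω = -1.5000·-0.5000 = 0.7500

v = 0.7500, ω = -0.5000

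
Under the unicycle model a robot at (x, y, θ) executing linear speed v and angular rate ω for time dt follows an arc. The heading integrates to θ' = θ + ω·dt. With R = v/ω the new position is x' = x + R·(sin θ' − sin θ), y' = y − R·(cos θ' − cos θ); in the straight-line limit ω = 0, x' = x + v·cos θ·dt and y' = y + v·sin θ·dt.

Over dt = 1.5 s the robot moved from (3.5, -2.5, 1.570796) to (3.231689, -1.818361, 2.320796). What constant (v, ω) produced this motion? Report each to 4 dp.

Δθ = 2.320796 − 1.570796 = 0.750000
ω = Δθ/dt = 0.750000/1.5 = 0.5000
R = −Δy/(cos θ' − cos θ) = 1.0000
v = R·ω = 1.0000·0.5000 = 0.5000

v = 0.5000, ω = 0.5000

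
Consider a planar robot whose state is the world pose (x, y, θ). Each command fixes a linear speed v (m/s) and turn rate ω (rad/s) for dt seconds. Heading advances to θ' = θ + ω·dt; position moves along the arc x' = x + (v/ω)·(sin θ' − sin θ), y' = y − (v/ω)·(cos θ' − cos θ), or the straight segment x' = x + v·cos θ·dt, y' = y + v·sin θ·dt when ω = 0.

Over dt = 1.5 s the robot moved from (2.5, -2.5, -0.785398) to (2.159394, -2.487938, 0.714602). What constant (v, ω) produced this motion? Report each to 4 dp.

v = -0.2500, ω = 1.0000

Δθ = 0.714602 − -0.785398 = 1.500000
ω = Δθ/dt = 1.500000/1.5 = 1.0000
R = Δx/(sin θ' − sin θ) = -0.2500
v = R·ω = -0.2500·1.0000 = -0.2500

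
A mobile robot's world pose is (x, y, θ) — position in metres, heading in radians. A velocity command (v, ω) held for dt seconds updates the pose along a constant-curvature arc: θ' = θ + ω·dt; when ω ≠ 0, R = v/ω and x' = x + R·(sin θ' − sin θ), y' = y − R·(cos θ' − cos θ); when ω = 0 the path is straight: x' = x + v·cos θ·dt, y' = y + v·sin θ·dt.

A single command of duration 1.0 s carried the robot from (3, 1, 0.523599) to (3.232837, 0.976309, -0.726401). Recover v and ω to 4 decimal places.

Δθ = -0.726401 − 0.523599 = -1.250000
ω = Δθ/dt = -1.250000/1.0 = -1.2500
R = Δx/(sin θ' − sin θ) = -0.2000
v = R·ω = -0.2000·-1.2500 = 0.2500

v = 0.2500, ω = -1.2500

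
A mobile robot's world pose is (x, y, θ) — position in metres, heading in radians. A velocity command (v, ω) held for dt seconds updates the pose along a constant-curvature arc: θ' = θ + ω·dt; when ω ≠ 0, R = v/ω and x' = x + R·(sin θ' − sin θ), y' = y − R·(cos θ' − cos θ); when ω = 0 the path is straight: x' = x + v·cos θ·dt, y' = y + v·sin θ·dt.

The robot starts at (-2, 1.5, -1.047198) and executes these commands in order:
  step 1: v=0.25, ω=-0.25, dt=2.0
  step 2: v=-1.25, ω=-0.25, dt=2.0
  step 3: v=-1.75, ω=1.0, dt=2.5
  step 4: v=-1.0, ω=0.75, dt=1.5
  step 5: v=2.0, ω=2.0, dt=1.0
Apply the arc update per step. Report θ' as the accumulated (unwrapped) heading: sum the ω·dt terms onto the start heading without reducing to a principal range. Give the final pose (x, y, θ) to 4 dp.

(-5.8042, 5.5017, 3.5778)

step 1: θ'=-1.5472 (R=-1.0000) → pose (-1.8663, 1.0236, -1.5472)
step 2: θ'=-2.0472 (R=5.0000) → pose (-1.3110, 3.4345, -2.0472)
step 3: θ'=0.4528 (R=-1.7500) → pose (-3.6317, 5.8107, 0.4528)
step 4: θ'=1.5778 (R=-1.3333) → pose (-4.3817, 4.6024, 1.5778)
step 5: θ'=3.5778 (R=1.0000) → pose (-5.8042, 5.5017, 3.5778)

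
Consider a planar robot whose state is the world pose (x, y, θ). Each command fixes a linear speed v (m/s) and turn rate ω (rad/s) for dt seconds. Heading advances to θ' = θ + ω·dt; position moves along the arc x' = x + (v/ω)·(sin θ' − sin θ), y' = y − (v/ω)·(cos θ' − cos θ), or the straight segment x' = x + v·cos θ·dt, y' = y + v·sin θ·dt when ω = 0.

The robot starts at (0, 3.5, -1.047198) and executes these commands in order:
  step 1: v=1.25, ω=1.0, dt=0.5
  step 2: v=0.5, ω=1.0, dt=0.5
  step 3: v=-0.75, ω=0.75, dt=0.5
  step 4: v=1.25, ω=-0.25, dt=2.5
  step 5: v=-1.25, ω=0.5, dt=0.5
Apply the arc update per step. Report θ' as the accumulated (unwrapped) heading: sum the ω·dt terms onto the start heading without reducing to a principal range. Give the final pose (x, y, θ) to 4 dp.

step 1: θ'=-0.5472 (R=1.2500) → pose (0.4322, 3.0575, -0.5472)
step 2: θ'=-0.0472 (R=0.5000) → pose (0.6687, 2.9851, -0.0472)
step 3: θ'=0.3278 (R=-1.0000) → pose (0.2996, 2.9329, 0.3278)
step 4: θ'=-0.2972 (R=-5.0000) → pose (3.3736, 2.9800, -0.2972)
step 5: θ'=-0.0472 (R=-2.5000) → pose (2.7594, 3.0868, -0.0472)

(2.7594, 3.0868, -0.0472)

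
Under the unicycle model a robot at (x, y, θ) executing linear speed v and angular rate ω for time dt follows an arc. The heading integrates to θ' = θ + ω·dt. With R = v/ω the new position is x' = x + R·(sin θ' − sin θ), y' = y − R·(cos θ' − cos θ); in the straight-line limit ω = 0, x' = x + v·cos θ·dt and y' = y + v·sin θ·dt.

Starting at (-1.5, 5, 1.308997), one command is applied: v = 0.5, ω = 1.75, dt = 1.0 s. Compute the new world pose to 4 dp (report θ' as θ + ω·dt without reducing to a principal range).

(-1.7524, 5.3587, 3.0590)

θ' = 1.3090 + 1.75·1.0 = 3.0590
R = v/ω = 0.5/1.75 = 0.2857
x' = -1.5 + 0.2857·(sin 3.0590 − sin 1.3090) = -1.7524
y' = 5 − 0.2857·(cos 3.0590 − cos 1.3090) = 5.3587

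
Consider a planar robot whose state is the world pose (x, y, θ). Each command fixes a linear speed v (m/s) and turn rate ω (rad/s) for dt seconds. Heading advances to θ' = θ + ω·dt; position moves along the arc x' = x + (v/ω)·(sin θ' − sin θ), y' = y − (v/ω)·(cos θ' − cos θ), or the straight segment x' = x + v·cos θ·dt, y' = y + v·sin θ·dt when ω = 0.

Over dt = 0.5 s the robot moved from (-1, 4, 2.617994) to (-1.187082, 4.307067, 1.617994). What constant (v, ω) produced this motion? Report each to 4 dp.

Δθ = 1.617994 − 2.617994 = -1.000000
ω = Δθ/dt = -1.000000/0.5 = -2.0000
R = −Δy/(cos θ' − cos θ) = -0.3750
v = R·ω = -0.3750·-2.0000 = 0.7500

v = 0.7500, ω = -2.0000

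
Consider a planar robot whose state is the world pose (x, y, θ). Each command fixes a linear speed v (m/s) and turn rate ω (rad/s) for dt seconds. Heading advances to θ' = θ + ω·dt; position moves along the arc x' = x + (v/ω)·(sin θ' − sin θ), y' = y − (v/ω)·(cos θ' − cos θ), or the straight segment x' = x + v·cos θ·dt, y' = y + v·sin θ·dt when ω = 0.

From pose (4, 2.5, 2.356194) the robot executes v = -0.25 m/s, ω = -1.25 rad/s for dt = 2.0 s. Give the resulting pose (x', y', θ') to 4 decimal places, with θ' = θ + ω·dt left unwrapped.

(3.8299, 2.1606, -0.1438)

θ' = 2.3562 + -1.25·2.0 = -0.1438
R = v/ω = -0.25/-1.25 = 0.2000
x' = 4 + 0.2000·(sin -0.1438 − sin 2.3562) = 3.8299
y' = 2.5 − 0.2000·(cos -0.1438 − cos 2.3562) = 2.1606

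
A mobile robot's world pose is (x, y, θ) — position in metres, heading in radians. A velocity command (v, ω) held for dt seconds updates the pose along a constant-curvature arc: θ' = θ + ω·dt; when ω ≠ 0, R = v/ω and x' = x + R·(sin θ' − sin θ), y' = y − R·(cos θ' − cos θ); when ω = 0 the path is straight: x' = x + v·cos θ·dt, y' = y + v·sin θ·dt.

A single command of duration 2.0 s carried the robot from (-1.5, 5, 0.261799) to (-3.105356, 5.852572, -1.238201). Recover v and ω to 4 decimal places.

Δθ = -1.238201 − 0.261799 = -1.500000
ω = Δθ/dt = -1.500000/2.0 = -0.7500
R = Δx/(sin θ' − sin θ) = 1.3333
v = R·ω = 1.3333·-0.7500 = -1.0000

v = -1.0000, ω = -0.7500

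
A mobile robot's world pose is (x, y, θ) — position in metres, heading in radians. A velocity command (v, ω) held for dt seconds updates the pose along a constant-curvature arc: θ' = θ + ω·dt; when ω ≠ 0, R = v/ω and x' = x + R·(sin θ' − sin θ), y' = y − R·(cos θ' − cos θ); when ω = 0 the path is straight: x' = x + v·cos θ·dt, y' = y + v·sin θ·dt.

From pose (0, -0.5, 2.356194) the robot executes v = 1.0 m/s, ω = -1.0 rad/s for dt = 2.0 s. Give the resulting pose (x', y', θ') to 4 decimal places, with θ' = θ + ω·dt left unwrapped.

(0.3584, 1.1443, 0.3562)

θ' = 2.3562 + -1.0·2.0 = 0.3562
R = v/ω = 1.0/-1.0 = -1.0000
x' = 0 + -1.0000·(sin 0.3562 − sin 2.3562) = 0.3584
y' = -0.5 − -1.0000·(cos 0.3562 − cos 2.3562) = 1.1443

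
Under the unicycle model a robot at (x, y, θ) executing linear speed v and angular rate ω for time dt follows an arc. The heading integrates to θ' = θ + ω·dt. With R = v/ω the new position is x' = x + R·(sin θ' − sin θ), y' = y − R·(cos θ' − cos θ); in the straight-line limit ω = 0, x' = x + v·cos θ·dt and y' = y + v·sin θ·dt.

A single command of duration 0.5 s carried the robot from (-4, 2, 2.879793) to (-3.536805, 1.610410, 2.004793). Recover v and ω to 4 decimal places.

v = -1.2500, ω = -1.7500

Δθ = 2.004793 − 2.879793 = -0.875000
ω = Δθ/dt = -0.875000/0.5 = -1.7500
R = Δx/(sin θ' − sin θ) = 0.7143
v = R·ω = 0.7143·-1.7500 = -1.2500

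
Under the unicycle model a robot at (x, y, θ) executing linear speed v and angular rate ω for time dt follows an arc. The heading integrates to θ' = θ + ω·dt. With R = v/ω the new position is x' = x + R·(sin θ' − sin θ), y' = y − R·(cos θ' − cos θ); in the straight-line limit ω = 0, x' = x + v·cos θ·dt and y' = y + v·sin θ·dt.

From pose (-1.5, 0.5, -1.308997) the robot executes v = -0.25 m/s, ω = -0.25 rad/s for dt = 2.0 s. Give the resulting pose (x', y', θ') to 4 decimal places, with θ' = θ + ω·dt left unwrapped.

θ' = -1.3090 + -0.25·2.0 = -1.8090
R = v/ω = -0.25/-0.25 = 1.0000
x' = -1.5 + 1.0000·(sin -1.8090 − sin -1.3090) = -1.5058
y' = 0.5 − 1.0000·(cos -1.8090 − cos -1.3090) = 0.9948

(-1.5058, 0.9948, -1.8090)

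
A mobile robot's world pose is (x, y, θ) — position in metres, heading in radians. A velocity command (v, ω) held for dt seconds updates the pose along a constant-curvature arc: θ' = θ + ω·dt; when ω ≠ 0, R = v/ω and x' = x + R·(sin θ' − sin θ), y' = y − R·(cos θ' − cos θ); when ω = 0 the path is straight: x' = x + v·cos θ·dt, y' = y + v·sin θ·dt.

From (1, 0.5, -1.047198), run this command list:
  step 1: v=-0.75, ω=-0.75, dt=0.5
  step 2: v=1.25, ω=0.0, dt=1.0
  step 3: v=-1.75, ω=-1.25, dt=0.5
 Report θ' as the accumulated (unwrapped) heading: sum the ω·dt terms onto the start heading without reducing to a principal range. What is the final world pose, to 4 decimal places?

(1.2026, 0.4650, -2.0472)

step 1: θ'=-1.4222 (R=1.0000) → pose (0.8770, 0.8519, -1.4222)
step 2: θ'=-1.4222 (straight) → pose (1.0621, -0.3843, -1.4222)
step 3: θ'=-2.0472 (R=1.4000) → pose (1.2026, 0.4650, -2.0472)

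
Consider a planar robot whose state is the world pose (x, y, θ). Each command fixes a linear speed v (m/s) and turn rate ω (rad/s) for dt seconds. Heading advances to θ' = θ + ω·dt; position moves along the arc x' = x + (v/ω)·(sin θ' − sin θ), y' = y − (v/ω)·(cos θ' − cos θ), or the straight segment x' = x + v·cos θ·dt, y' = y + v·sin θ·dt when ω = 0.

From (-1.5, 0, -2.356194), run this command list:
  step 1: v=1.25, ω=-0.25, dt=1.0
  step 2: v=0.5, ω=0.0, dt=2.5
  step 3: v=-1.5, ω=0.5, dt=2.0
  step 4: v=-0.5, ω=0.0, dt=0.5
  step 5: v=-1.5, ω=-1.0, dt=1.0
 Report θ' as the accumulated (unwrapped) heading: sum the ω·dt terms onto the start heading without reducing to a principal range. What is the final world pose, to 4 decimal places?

step 1: θ'=-2.6062 (R=-5.0000) → pose (-2.4846, -0.7648, -2.6062)
step 2: θ'=-2.6062 (straight) → pose (-3.5597, -1.4025, -2.6062)
step 3: θ'=-1.6062 (R=-3.0000) → pose (-2.0921, 1.0715, -1.6062)
step 4: θ'=-1.6062 (straight) → pose (-2.0833, 1.3213, -1.6062)
step 5: θ'=-2.6062 (R=1.5000) → pose (-1.3495, 2.5584, -2.6062)

(-1.3495, 2.5584, -2.6062)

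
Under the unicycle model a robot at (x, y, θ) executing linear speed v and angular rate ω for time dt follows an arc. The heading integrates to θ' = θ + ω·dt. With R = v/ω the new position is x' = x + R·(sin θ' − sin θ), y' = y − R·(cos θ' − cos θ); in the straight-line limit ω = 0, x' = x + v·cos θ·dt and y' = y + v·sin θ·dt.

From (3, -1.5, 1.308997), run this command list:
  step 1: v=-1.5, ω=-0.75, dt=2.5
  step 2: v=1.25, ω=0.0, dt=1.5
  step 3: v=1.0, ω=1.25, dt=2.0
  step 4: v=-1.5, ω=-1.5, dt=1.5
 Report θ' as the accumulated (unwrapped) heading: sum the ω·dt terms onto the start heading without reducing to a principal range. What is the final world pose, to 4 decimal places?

(1.5095, -4.0223, -0.3160)

step 1: θ'=-0.5660 (R=2.0000) → pose (-0.0044, -2.6705, -0.5660)
step 2: θ'=-0.5660 (straight) → pose (1.5782, -3.6760, -0.5660)
step 3: θ'=1.9340 (R=0.8000) → pose (2.7550, -2.7165, 1.9340)
step 4: θ'=-0.3160 (R=1.0000) → pose (1.5095, -4.0223, -0.3160)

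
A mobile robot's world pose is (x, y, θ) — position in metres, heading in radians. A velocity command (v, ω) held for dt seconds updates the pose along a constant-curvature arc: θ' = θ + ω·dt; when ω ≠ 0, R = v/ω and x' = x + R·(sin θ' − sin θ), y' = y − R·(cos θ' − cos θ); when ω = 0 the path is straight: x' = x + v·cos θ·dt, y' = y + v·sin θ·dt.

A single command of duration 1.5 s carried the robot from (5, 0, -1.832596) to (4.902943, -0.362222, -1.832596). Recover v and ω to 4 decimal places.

Δθ = -1.832596 − -1.832596 = 0.000000
ω = Δθ/dt = 0.000000/1.5 = 0.0000
ω = 0 → v = (Δx·cos θ + Δy·sin θ)/dt = 0.2500

v = 0.2500, ω = 0.0000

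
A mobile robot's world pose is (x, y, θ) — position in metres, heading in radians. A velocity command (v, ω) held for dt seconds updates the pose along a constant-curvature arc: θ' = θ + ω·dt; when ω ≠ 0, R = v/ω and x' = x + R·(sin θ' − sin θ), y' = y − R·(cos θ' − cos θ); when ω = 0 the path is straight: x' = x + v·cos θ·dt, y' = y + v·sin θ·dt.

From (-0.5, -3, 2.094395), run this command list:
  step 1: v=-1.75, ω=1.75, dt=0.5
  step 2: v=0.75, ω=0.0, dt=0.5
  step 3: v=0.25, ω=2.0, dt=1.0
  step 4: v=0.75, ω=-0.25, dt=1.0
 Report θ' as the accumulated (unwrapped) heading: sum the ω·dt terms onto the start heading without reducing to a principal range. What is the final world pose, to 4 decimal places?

step 1: θ'=2.9694 (R=-1.0000) → pose (0.1947, -3.4852, 2.9694)
step 2: θ'=2.9694 (straight) → pose (-0.1748, -3.4210, 2.9694)
step 3: θ'=4.9694 (R=0.1250) → pose (-0.3171, -3.5759, 4.9694)
step 4: θ'=4.7194 (R=-3.0000) → pose (-0.2186, -4.3174, 4.7194)

(-0.2186, -4.3174, 4.7194)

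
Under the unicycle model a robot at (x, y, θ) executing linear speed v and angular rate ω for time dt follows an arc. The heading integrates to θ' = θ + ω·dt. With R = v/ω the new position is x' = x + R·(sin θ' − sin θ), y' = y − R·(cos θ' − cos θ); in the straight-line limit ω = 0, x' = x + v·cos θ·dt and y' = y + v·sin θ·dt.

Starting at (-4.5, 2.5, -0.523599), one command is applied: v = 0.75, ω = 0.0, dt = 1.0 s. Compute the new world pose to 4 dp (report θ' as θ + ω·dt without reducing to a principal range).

(-3.8505, 2.1250, -0.5236)

θ' = -0.5236 + 0.0·1.0 = -0.5236
ω = 0 → straight: x' = -4.5 + 0.75·cos(-0.5236)·1.0 = -3.8505
y' = 2.5 + 0.75·sin(-0.5236)·1.0 = 2.1250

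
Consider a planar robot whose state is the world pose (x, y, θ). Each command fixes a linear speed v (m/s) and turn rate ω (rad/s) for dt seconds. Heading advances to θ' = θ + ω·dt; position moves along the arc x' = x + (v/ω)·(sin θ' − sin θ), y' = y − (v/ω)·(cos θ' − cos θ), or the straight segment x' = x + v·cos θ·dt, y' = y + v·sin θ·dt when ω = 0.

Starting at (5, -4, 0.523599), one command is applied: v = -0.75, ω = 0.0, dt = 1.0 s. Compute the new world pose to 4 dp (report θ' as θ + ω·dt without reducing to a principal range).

(4.3505, -4.3750, 0.5236)

θ' = 0.5236 + 0.0·1.0 = 0.5236
ω = 0 → straight: x' = 5 + -0.75·cos(0.5236)·1.0 = 4.3505
y' = -4 + -0.75·sin(0.5236)·1.0 = -4.3750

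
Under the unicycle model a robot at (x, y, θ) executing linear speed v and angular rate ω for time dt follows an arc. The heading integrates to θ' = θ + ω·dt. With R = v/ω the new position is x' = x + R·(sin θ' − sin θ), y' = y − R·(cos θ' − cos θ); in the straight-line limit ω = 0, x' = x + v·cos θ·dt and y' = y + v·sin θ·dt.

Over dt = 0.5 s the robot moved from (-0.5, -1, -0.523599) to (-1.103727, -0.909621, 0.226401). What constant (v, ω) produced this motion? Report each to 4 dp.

Δθ = 0.226401 − -0.523599 = 0.750000
ω = Δθ/dt = 0.750000/0.5 = 1.5000
R = Δx/(sin θ' − sin θ) = -0.8333
v = R·ω = -0.8333·1.5000 = -1.2500

v = -1.2500, ω = 1.5000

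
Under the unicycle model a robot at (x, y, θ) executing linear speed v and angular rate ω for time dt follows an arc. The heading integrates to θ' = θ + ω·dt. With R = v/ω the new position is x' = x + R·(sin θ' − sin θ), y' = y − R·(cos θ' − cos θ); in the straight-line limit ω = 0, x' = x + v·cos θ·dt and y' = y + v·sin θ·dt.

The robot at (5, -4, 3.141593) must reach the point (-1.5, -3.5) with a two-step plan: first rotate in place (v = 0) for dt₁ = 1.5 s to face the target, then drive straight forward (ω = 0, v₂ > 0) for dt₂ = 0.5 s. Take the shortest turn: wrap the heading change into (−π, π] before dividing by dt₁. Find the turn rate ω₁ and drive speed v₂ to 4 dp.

heading to target = atan2(-3.5−-4, -1.5−5) = 3.0648
Δθ = wrap(3.0648 − 3.1416) = -0.0768; ω₁ = Δθ/dt₁ = -0.0512
distance = √((-1.5−5)² + (-3.5−-4)²) = 6.5192; v₂ = distance/dt₂ = 13.0384

ω₁ = -0.0512, v₂ = 13.0384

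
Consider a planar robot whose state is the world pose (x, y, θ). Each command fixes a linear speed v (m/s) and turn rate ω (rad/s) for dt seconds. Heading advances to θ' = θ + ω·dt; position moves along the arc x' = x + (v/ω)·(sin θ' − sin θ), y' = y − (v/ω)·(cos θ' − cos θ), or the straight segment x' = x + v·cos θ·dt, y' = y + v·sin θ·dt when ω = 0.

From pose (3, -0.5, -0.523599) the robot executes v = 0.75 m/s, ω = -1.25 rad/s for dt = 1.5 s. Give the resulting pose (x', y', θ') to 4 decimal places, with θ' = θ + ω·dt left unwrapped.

(3.1059, -1.4615, -2.3986)

θ' = -0.5236 + -1.25·1.5 = -2.3986
R = v/ω = 0.75/-1.25 = -0.6000
x' = 3 + -0.6000·(sin -2.3986 − sin -0.5236) = 3.1059
y' = -0.5 − -0.6000·(cos -2.3986 − cos -0.5236) = -1.4615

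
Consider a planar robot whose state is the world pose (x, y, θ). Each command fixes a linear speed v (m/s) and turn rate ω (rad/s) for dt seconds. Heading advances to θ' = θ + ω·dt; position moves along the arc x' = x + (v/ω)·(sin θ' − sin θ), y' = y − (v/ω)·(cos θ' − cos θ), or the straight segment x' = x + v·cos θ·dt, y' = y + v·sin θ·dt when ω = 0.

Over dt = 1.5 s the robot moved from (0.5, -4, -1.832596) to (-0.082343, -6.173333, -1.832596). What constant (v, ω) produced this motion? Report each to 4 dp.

v = 1.5000, ω = 0.0000

Δθ = -1.832596 − -1.832596 = 0.000000
ω = Δθ/dt = 0.000000/1.5 = 0.0000
ω = 0 → v = (Δx·cos θ + Δy·sin θ)/dt = 1.5000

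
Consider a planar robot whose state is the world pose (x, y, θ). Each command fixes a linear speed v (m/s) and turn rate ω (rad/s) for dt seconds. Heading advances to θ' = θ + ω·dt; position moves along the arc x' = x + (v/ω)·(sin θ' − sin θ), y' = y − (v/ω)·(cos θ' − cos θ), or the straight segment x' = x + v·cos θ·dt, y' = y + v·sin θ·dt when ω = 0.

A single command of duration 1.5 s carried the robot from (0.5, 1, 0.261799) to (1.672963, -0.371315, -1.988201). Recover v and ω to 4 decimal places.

Δθ = -1.988201 − 0.261799 = -2.250000
ω = Δθ/dt = -2.250000/1.5 = -1.5000
R = −Δy/(cos θ' − cos θ) = -1.0000
v = R·ω = -1.0000·-1.5000 = 1.5000

v = 1.5000, ω = -1.5000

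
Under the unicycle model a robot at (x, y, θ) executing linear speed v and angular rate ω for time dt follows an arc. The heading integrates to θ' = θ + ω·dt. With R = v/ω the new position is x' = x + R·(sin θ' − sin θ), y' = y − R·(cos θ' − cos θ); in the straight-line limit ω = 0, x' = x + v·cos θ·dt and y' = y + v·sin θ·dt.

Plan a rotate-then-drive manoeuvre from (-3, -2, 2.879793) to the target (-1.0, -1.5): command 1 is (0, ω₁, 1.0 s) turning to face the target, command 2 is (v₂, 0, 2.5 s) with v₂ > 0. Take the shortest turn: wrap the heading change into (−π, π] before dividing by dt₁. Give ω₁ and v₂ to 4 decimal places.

ω₁ = -2.6348, v₂ = 0.8246

heading to target = atan2(-1.5−-2, -1−-3) = 0.2450
Δθ = wrap(0.2450 − 2.8798) = -2.6348; ω₁ = Δθ/dt₁ = -2.6348
distance = √((-1−-3)² + (-1.5−-2)²) = 2.0616; v₂ = distance/dt₂ = 0.8246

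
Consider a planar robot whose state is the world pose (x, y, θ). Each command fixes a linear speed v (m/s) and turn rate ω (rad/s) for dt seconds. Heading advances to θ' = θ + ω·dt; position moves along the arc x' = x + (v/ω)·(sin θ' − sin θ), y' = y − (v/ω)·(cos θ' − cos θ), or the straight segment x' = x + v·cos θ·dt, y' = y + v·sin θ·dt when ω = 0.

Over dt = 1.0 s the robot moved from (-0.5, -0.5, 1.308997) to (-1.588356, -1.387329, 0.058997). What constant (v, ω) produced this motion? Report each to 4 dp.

v = -1.5000, ω = -1.2500

Δθ = 0.058997 − 1.308997 = -1.250000
ω = Δθ/dt = -1.250000/1.0 = -1.2500
R = Δx/(sin θ' − sin θ) = 1.2000
v = R·ω = 1.2000·-1.2500 = -1.5000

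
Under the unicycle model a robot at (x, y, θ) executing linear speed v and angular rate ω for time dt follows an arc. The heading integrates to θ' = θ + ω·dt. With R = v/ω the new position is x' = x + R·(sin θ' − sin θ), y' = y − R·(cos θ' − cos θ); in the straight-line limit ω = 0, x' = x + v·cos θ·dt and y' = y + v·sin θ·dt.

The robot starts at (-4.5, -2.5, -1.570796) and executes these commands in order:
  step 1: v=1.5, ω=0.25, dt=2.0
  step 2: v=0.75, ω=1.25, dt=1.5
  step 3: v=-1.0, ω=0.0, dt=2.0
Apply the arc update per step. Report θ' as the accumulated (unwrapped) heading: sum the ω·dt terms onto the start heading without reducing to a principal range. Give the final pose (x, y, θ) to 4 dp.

(-4.1941, -6.9457, 0.8042)

step 1: θ'=-1.0708 (R=6.0000) → pose (-3.7655, -5.3766, -1.0708)
step 2: θ'=0.8042 (R=0.6000) → pose (-2.8068, -5.5051, 0.8042)
step 3: θ'=0.8042 (straight) → pose (-4.1941, -6.9457, 0.8042)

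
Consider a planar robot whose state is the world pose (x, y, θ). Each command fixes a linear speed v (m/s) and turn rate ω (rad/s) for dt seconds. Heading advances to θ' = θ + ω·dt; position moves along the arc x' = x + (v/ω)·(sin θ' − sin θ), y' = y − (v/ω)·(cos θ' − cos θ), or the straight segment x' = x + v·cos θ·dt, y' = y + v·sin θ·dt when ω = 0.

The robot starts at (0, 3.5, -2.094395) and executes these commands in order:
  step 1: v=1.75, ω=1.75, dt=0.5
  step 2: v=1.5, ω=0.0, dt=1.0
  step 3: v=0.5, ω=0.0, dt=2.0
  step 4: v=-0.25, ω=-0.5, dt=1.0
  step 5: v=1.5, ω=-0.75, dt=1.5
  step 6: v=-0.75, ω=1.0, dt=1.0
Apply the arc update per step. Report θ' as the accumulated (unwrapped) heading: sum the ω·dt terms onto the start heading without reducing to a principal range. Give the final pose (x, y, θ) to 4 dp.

(-0.1272, -0.5471, -1.8444)

step 1: θ'=-1.2194 (R=1.0000) → pose (-0.0729, 2.6558, -1.2194)
step 2: θ'=-1.2194 (straight) → pose (0.4435, 1.2474, -1.2194)
step 3: θ'=-1.2194 (straight) → pose (0.7877, 0.3086, -1.2194)
step 4: θ'=-1.7194 (R=0.5000) → pose (0.7626, 0.5547, -1.7194)
step 5: θ'=-2.8444 (R=-2.0000) → pose (-0.6297, -1.0615, -2.8444)
step 6: θ'=-1.8444 (R=-0.7500) → pose (-0.1272, -0.5471, -1.8444)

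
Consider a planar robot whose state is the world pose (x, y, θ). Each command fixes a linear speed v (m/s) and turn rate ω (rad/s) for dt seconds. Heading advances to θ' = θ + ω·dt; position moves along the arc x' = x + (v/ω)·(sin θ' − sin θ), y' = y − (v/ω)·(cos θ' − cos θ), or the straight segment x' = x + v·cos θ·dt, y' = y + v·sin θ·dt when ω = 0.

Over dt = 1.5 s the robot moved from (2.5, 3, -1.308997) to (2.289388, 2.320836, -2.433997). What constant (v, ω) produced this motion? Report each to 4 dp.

Δθ = -2.433997 − -1.308997 = -1.125000
ω = Δθ/dt = -1.125000/1.5 = -0.7500
R = −Δy/(cos θ' − cos θ) = -0.6667
v = R·ω = -0.6667·-0.7500 = 0.5000

v = 0.5000, ω = -0.7500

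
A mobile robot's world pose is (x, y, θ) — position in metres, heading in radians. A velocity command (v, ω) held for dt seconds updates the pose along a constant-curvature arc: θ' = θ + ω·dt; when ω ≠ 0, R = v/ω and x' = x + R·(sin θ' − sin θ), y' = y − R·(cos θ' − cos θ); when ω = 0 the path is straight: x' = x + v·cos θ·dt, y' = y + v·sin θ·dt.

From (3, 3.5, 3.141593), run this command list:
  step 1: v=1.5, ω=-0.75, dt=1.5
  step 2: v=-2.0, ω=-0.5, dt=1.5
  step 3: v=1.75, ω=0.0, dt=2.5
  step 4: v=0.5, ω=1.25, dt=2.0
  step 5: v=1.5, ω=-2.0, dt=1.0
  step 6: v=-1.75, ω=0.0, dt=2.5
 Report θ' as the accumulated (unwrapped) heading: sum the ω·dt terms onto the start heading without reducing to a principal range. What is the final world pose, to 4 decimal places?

step 1: θ'=2.0166 (R=-2.0000) → pose (1.1955, 4.6376, 2.0166)
step 2: θ'=1.2666 (R=4.0000) → pose (1.4027, 1.7148, 1.2666)
step 3: θ'=1.2666 (straight) → pose (2.7132, 5.8889, 1.2666)
step 4: θ'=3.7666 (R=0.4000) → pose (2.0975, 6.3331, 3.7666)
step 5: θ'=1.7666 (R=-0.7500) → pose (0.9230, 6.7954, 1.7666)
step 6: θ'=1.7666 (straight) → pose (1.7742, 2.5040, 1.7666)

(1.7742, 2.5040, 1.7666)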